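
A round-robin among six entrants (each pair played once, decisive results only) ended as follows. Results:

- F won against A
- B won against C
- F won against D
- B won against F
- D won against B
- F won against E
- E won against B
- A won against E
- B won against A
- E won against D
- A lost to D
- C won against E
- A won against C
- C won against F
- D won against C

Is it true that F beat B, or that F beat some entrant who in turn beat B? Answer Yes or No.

F did not beat B directly.
F beat A, D, E. Of those, D beat B.

Yes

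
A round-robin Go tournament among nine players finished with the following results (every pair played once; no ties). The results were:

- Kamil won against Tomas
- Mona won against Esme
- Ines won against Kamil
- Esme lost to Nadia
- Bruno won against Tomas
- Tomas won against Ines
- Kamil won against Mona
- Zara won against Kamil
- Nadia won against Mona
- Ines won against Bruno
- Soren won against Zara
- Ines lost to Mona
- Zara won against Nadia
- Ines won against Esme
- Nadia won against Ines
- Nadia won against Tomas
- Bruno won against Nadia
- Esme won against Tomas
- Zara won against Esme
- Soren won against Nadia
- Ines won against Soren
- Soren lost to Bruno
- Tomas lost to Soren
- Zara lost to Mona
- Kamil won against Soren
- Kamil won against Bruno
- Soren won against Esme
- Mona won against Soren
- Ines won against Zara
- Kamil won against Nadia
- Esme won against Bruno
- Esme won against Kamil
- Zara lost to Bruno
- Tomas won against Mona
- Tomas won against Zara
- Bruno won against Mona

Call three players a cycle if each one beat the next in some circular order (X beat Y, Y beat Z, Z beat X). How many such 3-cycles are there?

27

Win totals: Zara 3, Ines 5, Mona 4, Tomas 3, Soren 4, Kamil 5, Nadia 4, Bruno 5, Esme 3.
A player with w wins dominates both others in C(w,2) triples; summing gives 3 + 10 + 6 + 3 + 6 + 10 + 6 + 10 + 3 = 57 transitive triples.
Total triples C(9,3) = 84, so cyclic triples = 84 − 57 = 27.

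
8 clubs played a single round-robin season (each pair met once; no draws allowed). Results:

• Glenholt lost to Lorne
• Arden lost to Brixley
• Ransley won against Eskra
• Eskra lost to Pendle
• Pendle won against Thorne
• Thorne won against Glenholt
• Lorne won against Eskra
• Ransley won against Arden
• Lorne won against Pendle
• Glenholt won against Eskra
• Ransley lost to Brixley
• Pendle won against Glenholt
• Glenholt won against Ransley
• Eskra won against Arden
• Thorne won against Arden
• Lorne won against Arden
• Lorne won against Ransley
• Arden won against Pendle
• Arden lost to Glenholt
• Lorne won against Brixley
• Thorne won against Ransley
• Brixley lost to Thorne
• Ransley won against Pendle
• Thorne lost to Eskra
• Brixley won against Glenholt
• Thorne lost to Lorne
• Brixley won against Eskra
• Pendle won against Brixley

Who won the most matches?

Win totals: Pendle 4, Brixley 4, Eskra 2, Glenholt 3, Arden 1, Thorne 4, Ransley 3, Lorne 7.
Lorne leads with 7 wins (next highest: 4).

Lorne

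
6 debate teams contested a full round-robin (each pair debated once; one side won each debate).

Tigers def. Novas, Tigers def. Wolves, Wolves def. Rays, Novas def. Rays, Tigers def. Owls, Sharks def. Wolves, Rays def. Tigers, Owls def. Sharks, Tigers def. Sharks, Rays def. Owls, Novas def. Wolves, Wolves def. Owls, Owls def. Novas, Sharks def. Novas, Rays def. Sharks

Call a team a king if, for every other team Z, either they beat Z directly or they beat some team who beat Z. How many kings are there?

Rays reaches everyone (king).
Wolves reaches everyone (king).
Novas reaches everyone (king).
Sharks cannot reach Tigers in two steps.
Owls cannot reach Tigers in two steps.
Tigers reaches everyone (king).
Kings: Rays, Wolves, Novas, Tigers — 4.

4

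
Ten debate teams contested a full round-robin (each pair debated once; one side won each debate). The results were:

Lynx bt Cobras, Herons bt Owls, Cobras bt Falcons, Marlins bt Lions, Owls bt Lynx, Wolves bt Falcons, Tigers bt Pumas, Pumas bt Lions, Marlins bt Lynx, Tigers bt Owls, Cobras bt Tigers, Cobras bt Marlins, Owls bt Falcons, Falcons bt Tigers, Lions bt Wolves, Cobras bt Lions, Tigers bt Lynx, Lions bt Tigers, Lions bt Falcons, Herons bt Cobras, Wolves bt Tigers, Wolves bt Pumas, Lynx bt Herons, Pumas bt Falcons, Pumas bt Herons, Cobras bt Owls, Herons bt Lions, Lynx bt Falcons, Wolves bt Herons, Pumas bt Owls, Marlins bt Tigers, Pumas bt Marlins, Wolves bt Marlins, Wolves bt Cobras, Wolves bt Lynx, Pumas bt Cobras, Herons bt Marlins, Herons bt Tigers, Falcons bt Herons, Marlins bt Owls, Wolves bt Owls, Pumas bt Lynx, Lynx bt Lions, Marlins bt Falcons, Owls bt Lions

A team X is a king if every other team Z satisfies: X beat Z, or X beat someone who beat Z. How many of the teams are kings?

6

Marlins reaches everyone (king).
Cobras reaches everyone (king).
Lions reaches everyone (king).
Wolves reaches everyone (king).
Pumas reaches everyone (king).
Falcons cannot reach Wolves in two steps.
Lynx cannot reach Pumas in two steps.
Owls cannot reach Marlins, Pumas in two steps.
Tigers cannot reach Wolves in two steps.
Herons reaches everyone (king).
Kings: Marlins, Cobras, Lions, Wolves, Pumas, Herons — 6.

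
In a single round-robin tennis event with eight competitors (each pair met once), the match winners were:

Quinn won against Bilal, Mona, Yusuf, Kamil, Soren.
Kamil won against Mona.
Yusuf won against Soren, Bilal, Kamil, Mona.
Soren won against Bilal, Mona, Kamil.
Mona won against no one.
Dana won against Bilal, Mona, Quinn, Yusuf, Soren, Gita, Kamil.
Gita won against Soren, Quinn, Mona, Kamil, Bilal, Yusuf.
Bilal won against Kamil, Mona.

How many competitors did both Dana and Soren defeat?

3

Dana beat: Yusuf, Kamil, Bilal, Soren, Gita, Quinn, Mona.
Soren beat: Kamil, Bilal, Mona.
Both beat: Kamil, Bilal, Mona — 3.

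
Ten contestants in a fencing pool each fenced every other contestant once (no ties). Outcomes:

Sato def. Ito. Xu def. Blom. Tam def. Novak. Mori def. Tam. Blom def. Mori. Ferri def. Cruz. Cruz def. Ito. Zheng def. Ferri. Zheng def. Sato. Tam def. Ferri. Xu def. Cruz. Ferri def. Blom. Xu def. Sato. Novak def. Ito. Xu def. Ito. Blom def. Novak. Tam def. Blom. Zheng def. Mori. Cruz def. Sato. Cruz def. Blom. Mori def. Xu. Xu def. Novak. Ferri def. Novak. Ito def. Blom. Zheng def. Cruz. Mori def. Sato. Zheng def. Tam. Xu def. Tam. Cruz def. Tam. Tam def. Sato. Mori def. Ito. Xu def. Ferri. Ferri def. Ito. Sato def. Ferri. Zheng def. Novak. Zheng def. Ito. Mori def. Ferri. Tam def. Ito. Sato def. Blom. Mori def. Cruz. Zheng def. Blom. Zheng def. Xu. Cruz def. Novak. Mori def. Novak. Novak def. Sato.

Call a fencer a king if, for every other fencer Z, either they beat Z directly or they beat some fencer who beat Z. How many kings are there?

Blom cannot reach Zheng in two steps.
Xu cannot reach Zheng in two steps.
Mori cannot reach Zheng in two steps.
Tam cannot reach Xu, Zheng in two steps.
Ito cannot reach Xu, Tam, Ferri, Zheng, Sato, Cruz in two steps.
Ferri cannot reach Xu, Zheng in two steps.
Zheng reaches everyone (king).
Novak cannot reach Xu, Mori, Tam, Zheng, Cruz in two steps.
Sato cannot reach Xu, Tam, Zheng in two steps.
Cruz cannot reach Xu, Zheng in two steps.
Kings: Zheng — 1.

1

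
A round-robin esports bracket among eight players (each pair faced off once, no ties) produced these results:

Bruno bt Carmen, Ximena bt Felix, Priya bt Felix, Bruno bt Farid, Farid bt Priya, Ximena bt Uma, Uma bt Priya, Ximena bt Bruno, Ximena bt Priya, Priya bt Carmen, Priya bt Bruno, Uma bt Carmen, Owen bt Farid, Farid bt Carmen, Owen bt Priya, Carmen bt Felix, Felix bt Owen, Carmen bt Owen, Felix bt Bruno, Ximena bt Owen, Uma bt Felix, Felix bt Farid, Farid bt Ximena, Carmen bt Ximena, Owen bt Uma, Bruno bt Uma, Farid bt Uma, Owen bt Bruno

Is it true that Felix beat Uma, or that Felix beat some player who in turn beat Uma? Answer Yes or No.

Felix did not beat Uma directly.
Felix beat Farid, Owen, Bruno. Of those, Farid beat Uma.

Yes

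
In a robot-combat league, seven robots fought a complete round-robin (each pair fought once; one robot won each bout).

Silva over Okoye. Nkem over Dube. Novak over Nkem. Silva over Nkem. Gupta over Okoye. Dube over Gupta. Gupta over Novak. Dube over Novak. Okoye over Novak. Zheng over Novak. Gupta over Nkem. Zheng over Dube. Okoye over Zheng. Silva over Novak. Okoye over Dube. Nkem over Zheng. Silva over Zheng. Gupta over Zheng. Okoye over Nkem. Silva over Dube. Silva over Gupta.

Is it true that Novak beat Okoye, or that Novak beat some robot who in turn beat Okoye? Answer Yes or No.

No

Novak did not beat Okoye directly.
Novak beat Nkem, but each of them lost to Okoye. No two-step path.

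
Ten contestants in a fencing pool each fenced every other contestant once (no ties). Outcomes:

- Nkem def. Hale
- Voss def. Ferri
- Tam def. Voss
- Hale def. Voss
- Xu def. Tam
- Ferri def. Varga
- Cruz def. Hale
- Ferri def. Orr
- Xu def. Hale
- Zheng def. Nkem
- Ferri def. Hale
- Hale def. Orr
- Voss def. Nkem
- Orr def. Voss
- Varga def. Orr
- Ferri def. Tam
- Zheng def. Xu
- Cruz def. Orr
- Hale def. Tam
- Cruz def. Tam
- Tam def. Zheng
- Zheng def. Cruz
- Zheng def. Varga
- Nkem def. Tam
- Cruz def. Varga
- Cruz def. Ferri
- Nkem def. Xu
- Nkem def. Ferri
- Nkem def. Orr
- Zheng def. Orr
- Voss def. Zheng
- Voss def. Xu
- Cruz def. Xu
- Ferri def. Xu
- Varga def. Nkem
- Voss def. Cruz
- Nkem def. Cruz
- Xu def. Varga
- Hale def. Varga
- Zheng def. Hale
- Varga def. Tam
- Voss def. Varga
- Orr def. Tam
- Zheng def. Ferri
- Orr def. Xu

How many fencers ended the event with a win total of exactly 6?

3

Win totals: Voss 6, Hale 4, Varga 3, Cruz 6, Ferri 5, Nkem 6, Zheng 7, Orr 3, Tam 2, Xu 3.
Exactly 6: Voss, Cruz, Nkem — 3 fencers.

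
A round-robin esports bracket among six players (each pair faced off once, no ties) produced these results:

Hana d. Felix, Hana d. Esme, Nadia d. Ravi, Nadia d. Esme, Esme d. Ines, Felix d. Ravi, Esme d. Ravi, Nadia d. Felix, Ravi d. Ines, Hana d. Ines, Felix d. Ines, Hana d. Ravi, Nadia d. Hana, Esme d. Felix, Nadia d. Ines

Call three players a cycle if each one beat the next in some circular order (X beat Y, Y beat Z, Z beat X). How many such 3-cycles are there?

0

Of the C(6,3) = 20 triples, the cyclic ones are: none.
That is 0.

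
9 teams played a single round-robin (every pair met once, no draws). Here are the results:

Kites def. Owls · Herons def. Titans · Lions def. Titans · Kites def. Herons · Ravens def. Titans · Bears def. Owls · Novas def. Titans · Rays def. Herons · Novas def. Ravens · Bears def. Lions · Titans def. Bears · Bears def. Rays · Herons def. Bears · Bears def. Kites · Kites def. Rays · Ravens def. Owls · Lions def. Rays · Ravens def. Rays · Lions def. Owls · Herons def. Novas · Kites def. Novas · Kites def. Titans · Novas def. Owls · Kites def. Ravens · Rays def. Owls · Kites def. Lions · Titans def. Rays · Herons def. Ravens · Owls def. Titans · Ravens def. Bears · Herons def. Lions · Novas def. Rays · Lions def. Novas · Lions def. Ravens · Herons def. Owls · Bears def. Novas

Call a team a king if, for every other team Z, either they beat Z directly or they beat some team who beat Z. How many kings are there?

4

Owls cannot reach Novas, Kites, Herons, Ravens, Lions in two steps.
Rays cannot reach Kites in two steps.
Novas cannot reach Kites, Lions in two steps.
Kites reaches everyone (king).
Herons reaches everyone (king).
Ravens reaches everyone (king).
Lions cannot reach Kites in two steps.
Titans cannot reach Ravens in two steps.
Bears reaches everyone (king).
Kings: Kites, Herons, Ravens, Bears — 4.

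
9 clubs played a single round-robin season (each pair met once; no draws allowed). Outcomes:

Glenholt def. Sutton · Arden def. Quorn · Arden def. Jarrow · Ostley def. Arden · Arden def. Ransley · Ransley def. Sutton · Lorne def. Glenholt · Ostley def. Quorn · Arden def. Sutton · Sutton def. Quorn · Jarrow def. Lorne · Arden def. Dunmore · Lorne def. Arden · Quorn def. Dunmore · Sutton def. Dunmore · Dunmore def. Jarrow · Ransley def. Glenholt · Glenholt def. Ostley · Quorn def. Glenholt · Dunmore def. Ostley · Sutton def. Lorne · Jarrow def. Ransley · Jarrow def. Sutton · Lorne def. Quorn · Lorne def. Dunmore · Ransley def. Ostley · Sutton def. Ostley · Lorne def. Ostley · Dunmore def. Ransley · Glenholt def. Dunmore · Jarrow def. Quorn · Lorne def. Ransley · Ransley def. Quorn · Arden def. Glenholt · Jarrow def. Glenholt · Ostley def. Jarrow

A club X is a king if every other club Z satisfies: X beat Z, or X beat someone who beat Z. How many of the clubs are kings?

Glenholt reaches everyone (king).
Quorn cannot reach Lorne, Arden in two steps.
Sutton reaches everyone (king).
Lorne reaches everyone (king).
Arden reaches everyone (king).
Ransley reaches everyone (king).
Ostley reaches everyone (king).
Dunmore reaches everyone (king).
Jarrow reaches everyone (king).
Kings: Glenholt, Sutton, Lorne, Arden, Ransley, Ostley, Dunmore, Jarrow — 8.

8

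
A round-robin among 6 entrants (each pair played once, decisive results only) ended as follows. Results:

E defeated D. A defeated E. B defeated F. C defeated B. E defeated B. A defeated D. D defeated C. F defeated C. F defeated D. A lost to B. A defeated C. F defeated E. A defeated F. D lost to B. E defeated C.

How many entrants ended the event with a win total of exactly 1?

2

Win totals: A 4, B 3, C 1, D 1, E 3, F 3.
Exactly 1: C, D — 2 entrants.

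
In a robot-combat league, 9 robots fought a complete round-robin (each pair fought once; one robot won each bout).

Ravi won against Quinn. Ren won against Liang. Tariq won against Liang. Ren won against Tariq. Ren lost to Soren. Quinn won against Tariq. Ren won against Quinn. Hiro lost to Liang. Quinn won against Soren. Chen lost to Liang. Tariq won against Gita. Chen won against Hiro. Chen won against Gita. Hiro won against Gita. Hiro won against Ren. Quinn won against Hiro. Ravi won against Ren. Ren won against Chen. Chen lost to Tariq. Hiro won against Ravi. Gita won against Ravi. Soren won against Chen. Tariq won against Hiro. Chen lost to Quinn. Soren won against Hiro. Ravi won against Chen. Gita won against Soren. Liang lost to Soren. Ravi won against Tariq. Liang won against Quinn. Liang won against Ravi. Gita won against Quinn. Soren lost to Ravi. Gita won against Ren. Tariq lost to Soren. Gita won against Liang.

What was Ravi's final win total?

5

Ravi's results: beat Tariq, Ren, Soren, Quinn, Chen; lost to Liang, Gita, Hiro.
That is 5 wins.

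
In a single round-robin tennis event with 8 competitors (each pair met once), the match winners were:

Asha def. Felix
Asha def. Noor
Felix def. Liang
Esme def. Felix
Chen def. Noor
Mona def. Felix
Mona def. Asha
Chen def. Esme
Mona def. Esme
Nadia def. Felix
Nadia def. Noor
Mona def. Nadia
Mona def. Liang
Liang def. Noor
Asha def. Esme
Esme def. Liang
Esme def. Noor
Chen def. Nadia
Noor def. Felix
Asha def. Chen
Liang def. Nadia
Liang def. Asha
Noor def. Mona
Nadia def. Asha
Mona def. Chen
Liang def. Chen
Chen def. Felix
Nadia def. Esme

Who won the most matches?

Mona

Win totals: Mona 6, Liang 4, Chen 4, Noor 2, Felix 1, Nadia 4, Asha 4, Esme 3.
Mona leads with 6 wins (next highest: 4).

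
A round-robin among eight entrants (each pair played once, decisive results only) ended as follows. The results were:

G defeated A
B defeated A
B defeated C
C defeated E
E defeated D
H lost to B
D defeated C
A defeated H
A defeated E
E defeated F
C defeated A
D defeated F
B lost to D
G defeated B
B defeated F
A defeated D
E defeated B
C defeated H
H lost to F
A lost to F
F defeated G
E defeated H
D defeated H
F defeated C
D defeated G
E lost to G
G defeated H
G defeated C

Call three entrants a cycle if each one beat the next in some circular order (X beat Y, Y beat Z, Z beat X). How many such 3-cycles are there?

12

Win totals: A 3, B 4, C 3, D 5, E 4, F 4, G 5, H 0.
An entrant with w wins dominates both others in C(w,2) triples; summing gives 3 + 6 + 3 + 10 + 6 + 6 + 10 + 0 = 44 transitive triples.
Total triples C(8,3) = 56, so cyclic triples = 56 − 44 = 12.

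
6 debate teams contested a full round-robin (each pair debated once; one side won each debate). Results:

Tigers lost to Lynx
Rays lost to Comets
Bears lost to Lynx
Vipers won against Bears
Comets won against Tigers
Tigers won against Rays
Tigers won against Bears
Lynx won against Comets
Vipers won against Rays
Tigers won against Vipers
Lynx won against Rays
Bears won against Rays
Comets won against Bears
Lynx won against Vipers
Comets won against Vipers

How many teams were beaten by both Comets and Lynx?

Comets beat: Vipers, Bears, Rays, Tigers.
Lynx beat: Vipers, Comets, Bears, Rays, Tigers.
Both beat: Vipers, Bears, Rays, Tigers — 4.

4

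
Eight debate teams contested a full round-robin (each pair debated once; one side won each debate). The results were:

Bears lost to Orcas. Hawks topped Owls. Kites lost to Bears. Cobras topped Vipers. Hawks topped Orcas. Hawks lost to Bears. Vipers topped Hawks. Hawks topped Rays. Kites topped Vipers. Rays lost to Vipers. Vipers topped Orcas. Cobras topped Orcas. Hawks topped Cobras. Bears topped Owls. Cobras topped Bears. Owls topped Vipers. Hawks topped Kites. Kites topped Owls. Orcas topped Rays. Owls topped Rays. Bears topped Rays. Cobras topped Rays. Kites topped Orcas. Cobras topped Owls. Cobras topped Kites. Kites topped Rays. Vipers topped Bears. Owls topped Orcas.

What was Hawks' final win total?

Hawks' results: beat Orcas, Cobras, Kites, Owls, Rays; lost to Bears, Vipers.
That is 5 wins.

5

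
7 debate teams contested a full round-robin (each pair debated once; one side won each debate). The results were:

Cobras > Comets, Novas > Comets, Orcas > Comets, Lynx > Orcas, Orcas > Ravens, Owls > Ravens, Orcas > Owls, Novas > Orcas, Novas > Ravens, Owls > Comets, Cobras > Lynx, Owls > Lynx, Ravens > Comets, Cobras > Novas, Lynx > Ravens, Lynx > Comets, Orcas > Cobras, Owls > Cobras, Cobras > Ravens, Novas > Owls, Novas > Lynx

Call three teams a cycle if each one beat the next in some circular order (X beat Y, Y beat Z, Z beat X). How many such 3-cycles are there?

4

Win totals: Ravens 1, Cobras 4, Orcas 4, Comets 0, Owls 4, Novas 5, Lynx 3.
A team with w wins dominates both others in C(w,2) triples; summing gives 0 + 6 + 6 + 0 + 6 + 10 + 3 = 31 transitive triples.
Total triples C(7,3) = 35, so cyclic triples = 35 − 31 = 4.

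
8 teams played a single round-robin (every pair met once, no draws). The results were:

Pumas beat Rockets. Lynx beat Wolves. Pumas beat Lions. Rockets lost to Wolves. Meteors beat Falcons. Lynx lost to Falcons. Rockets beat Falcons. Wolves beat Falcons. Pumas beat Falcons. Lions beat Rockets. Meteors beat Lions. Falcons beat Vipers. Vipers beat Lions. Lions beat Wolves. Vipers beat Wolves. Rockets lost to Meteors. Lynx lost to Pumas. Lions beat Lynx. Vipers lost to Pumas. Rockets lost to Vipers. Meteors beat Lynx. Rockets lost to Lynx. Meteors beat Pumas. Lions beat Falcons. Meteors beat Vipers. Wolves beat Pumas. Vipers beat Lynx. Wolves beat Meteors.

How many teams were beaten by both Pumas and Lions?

Pumas beat: Vipers, Lions, Falcons, Rockets, Lynx.
Lions beat: Falcons, Rockets, Lynx, Wolves.
Both beat: Falcons, Rockets, Lynx — 3.

3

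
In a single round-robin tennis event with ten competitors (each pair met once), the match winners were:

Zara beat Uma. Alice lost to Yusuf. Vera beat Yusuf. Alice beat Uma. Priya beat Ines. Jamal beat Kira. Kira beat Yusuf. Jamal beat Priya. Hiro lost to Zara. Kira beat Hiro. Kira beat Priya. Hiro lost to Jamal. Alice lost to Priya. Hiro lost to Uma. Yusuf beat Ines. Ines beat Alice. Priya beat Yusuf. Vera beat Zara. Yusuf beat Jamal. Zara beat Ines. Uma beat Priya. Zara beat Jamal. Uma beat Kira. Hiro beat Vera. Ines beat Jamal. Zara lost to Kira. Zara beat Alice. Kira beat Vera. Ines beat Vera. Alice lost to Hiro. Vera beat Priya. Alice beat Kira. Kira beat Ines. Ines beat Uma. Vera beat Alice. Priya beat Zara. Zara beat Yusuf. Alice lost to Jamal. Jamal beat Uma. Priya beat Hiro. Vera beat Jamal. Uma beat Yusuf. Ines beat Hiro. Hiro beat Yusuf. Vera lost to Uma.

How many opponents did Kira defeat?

6

Kira's results: beat Priya, Yusuf, Ines, Vera, Zara, Hiro; lost to Jamal, Alice, Uma.
That is 6 wins.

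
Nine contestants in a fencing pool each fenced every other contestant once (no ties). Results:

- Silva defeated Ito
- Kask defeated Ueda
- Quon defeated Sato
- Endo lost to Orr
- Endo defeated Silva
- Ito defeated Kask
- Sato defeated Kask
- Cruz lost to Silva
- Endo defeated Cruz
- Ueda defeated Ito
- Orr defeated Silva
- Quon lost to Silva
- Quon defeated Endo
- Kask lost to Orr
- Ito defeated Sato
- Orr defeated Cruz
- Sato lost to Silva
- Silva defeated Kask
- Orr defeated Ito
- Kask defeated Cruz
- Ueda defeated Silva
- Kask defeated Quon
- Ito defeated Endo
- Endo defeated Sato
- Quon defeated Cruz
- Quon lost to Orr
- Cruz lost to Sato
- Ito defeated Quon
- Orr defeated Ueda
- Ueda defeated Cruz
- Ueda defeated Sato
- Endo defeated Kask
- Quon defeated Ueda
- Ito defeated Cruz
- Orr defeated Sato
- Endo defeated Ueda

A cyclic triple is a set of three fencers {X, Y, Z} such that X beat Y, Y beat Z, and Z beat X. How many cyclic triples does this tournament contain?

Win totals: Endo 5, Quon 4, Sato 2, Ito 5, Cruz 0, Ueda 4, Kask 3, Silva 5, Orr 8.
A fencer with w wins dominates both others in C(w,2) triples; summing gives 10 + 6 + 1 + 10 + 0 + 6 + 3 + 10 + 28 = 74 transitive triples.
Total triples C(9,3) = 84, so cyclic triples = 84 − 74 = 10.

10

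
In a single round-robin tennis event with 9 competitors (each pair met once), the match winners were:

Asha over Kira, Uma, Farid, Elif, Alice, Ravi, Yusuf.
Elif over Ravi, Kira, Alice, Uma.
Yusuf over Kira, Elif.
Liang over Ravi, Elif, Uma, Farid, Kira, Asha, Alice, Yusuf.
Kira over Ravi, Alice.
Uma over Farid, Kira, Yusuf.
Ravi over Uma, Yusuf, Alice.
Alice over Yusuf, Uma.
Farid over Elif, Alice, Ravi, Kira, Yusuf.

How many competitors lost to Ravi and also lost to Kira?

1

Ravi beat: Alice, Uma, Yusuf.
Kira beat: Ravi, Alice.
Both beat: Alice — 1.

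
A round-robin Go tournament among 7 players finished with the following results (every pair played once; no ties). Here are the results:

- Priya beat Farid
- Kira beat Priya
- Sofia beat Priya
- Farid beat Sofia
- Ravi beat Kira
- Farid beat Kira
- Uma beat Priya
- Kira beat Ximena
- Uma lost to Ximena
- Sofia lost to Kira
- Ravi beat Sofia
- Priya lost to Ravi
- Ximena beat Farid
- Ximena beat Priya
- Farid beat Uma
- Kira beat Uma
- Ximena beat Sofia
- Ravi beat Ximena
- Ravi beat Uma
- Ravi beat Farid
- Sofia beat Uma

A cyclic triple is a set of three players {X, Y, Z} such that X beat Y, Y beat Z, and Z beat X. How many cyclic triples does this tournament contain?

4

Win totals: Ximena 4, Sofia 2, Uma 1, Priya 1, Farid 3, Kira 4, Ravi 6.
A player with w wins dominates both others in C(w,2) triples; summing gives 6 + 1 + 0 + 0 + 3 + 6 + 15 = 31 transitive triples.
Total triples C(7,3) = 35, so cyclic triples = 35 − 31 = 4.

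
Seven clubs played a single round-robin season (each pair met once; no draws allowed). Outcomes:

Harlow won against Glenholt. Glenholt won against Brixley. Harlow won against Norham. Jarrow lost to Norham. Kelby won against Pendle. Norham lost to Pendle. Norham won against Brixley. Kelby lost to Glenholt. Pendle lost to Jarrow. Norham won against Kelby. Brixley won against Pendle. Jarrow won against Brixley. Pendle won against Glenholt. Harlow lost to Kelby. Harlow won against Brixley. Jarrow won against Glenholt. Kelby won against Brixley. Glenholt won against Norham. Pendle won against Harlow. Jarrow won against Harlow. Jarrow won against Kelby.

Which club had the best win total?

Win totals: Jarrow 5, Harlow 3, Pendle 3, Kelby 3, Glenholt 3, Norham 3, Brixley 1.
Jarrow leads with 5 wins (next highest: 3).

Jarrow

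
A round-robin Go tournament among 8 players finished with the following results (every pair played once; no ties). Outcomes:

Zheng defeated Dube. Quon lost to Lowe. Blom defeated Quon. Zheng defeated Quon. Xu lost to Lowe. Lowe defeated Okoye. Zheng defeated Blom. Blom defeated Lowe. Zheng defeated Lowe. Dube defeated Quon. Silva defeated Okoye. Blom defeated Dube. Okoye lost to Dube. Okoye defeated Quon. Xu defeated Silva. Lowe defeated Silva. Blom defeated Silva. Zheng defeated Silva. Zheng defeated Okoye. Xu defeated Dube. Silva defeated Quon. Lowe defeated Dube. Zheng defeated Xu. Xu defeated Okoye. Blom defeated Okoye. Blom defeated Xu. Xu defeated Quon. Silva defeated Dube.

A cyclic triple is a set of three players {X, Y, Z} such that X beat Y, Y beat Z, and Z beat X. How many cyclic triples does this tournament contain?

Win totals: Dube 2, Lowe 5, Zheng 7, Okoye 1, Blom 6, Silva 3, Xu 4, Quon 0.
A player with w wins dominates both others in C(w,2) triples; summing gives 1 + 10 + 21 + 0 + 15 + 3 + 6 + 0 = 56 transitive triples.
Total triples C(8,3) = 56, so cyclic triples = 56 − 56 = 0.

0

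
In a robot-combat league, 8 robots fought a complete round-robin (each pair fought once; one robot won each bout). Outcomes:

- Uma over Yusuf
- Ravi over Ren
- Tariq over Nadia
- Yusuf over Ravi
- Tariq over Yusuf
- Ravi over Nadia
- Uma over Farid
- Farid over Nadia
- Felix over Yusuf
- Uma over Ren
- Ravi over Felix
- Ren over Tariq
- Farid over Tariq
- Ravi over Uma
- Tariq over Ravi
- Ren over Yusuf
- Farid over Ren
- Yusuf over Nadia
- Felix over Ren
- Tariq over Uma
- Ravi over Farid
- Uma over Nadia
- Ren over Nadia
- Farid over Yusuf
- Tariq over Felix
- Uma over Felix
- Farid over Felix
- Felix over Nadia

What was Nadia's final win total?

Nadia's results: beat no one; lost to Ren, Ravi, Uma, Farid, Felix, Yusuf, Tariq.
That is 0 wins.

0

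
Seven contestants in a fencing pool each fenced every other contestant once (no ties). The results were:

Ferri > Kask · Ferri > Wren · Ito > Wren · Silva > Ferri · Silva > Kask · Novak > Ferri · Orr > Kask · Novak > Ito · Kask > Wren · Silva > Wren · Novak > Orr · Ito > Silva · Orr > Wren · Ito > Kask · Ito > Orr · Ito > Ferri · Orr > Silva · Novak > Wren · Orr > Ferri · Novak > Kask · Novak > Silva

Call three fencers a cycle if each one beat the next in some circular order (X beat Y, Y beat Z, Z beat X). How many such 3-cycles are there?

Win totals: Silva 3, Orr 4, Novak 6, Wren 0, Kask 1, Ferri 2, Ito 5.
A fencer with w wins dominates both others in C(w,2) triples; summing gives 3 + 6 + 15 + 0 + 0 + 1 + 10 = 35 transitive triples.
Total triples C(7,3) = 35, so cyclic triples = 35 − 35 = 0.

0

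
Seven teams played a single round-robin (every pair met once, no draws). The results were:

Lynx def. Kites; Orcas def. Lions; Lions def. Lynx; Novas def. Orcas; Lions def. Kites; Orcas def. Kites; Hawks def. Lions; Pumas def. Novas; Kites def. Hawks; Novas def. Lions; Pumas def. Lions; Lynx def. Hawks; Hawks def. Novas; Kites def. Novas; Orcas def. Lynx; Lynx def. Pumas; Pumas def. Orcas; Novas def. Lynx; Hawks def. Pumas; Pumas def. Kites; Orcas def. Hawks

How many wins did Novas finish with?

Novas' results: beat Orcas, Lions, Lynx; lost to Hawks, Kites, Pumas.
That is 3 wins.

3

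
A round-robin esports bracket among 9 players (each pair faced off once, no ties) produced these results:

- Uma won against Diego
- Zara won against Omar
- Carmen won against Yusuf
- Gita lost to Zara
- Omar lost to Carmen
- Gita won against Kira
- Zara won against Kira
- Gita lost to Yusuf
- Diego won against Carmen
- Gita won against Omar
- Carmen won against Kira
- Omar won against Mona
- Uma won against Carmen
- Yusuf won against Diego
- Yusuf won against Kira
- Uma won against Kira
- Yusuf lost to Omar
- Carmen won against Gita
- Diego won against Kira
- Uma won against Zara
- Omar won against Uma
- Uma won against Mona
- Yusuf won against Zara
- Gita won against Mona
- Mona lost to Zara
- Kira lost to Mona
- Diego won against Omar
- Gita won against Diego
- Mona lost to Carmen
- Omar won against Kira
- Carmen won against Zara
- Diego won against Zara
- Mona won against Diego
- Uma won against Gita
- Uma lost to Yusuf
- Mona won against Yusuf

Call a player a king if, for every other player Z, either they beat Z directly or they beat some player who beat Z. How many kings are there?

7

Omar reaches everyone (king).
Diego reaches everyone (king).
Carmen reaches everyone (king).
Kira cannot reach Omar, Diego, Carmen, Zara, Gita, Yusuf, Mona, Uma in two steps.
Zara cannot reach Carmen in two steps.
Gita reaches everyone (king).
Yusuf reaches everyone (king).
Mona reaches everyone (king).
Uma reaches everyone (king).
Kings: Omar, Diego, Carmen, Gita, Yusuf, Mona, Uma — 7.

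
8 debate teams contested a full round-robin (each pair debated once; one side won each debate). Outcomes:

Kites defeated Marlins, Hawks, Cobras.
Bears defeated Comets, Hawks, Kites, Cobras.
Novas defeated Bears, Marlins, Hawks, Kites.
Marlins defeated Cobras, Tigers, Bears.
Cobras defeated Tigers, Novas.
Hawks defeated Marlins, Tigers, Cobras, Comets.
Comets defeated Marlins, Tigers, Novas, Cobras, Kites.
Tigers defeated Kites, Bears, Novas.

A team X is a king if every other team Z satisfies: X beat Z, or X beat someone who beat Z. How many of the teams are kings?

7

Cobras cannot reach Comets in two steps.
Hawks reaches everyone (king).
Bears reaches everyone (king).
Marlins reaches everyone (king).
Kites reaches everyone (king).
Novas reaches everyone (king).
Comets reaches everyone (king).
Tigers reaches everyone (king).
Kings: Hawks, Bears, Marlins, Kites, Novas, Comets, Tigers — 7.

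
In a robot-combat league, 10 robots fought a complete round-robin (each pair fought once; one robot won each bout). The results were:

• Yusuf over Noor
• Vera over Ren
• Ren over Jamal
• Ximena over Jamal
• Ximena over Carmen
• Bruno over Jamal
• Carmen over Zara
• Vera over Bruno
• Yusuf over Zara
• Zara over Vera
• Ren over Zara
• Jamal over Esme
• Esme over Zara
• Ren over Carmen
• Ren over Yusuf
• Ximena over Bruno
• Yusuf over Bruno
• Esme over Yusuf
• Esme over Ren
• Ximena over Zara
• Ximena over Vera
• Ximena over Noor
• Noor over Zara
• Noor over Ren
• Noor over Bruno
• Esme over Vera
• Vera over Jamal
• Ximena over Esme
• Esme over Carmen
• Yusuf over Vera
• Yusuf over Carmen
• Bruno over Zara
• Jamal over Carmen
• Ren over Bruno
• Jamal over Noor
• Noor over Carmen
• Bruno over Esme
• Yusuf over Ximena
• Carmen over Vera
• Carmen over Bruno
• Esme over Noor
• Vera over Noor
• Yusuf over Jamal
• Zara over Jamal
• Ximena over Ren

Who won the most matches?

Win totals: Carmen 3, Yusuf 7, Noor 4, Vera 4, Ren 5, Ximena 8, Bruno 3, Jamal 3, Esme 6, Zara 2.
Ximena leads with 8 wins (next highest: 7).

Ximena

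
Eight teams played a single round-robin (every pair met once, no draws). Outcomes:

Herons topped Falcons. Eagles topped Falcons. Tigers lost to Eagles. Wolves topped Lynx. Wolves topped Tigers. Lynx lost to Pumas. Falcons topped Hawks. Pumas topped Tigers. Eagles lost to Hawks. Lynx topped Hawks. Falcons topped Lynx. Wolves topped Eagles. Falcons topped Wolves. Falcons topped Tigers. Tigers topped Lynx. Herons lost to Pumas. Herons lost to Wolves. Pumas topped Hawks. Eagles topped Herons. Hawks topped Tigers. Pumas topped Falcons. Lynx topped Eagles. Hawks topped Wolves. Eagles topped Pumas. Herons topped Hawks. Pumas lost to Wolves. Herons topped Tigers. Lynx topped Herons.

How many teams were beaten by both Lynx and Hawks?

1

Lynx beat: Eagles, Herons, Hawks.
Hawks beat: Eagles, Tigers, Wolves.
Both beat: Eagles — 1.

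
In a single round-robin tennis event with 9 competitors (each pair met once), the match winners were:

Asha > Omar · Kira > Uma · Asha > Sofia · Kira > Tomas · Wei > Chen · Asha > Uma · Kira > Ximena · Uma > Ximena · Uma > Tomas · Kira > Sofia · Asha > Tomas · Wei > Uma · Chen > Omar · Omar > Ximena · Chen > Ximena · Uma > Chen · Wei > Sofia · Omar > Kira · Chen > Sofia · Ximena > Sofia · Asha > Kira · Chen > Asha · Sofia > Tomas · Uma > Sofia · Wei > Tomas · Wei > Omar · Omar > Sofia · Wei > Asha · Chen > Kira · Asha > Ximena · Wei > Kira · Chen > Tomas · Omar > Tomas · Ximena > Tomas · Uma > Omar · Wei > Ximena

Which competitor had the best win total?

Wei

Win totals: Uma 5, Ximena 2, Wei 8, Tomas 0, Chen 6, Asha 6, Sofia 1, Omar 4, Kira 4.
Wei leads with 8 wins (next highest: 6).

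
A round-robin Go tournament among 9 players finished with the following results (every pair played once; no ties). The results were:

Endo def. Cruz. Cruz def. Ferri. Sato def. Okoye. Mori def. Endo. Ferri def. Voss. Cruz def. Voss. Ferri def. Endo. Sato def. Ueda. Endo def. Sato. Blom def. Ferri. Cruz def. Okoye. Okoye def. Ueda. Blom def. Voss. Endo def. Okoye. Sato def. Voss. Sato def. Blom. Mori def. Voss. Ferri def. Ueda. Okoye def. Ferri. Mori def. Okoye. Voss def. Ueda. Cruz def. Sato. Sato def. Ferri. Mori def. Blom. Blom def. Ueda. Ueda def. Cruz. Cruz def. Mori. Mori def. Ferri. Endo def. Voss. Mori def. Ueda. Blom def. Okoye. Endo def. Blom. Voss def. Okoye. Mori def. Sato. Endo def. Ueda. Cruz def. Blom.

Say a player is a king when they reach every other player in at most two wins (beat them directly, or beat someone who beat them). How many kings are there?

Blom cannot reach Sato, Mori in two steps.
Ueda cannot reach Endo in two steps.
Endo reaches everyone (king).
Ferri cannot reach Mori in two steps.
Cruz reaches everyone (king).
Voss cannot reach Blom, Endo, Sato, Mori in two steps.
Sato cannot reach Mori in two steps.
Mori reaches everyone (king).
Okoye cannot reach Blom, Sato, Mori in two steps.
Kings: Endo, Cruz, Mori — 3.

3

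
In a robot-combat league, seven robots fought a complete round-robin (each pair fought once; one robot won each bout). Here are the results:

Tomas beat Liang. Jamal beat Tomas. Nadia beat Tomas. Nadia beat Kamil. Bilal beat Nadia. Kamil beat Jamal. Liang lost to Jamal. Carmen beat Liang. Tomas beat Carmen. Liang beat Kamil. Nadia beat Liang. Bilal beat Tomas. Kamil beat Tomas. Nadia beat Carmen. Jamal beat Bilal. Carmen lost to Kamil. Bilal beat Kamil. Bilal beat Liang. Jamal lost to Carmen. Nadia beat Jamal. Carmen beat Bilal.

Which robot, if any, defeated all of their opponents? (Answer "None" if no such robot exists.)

None

Highest win total is Nadia with 5 (out of 6 possible).
Nadia lost to Bilal, so no robot went undefeated.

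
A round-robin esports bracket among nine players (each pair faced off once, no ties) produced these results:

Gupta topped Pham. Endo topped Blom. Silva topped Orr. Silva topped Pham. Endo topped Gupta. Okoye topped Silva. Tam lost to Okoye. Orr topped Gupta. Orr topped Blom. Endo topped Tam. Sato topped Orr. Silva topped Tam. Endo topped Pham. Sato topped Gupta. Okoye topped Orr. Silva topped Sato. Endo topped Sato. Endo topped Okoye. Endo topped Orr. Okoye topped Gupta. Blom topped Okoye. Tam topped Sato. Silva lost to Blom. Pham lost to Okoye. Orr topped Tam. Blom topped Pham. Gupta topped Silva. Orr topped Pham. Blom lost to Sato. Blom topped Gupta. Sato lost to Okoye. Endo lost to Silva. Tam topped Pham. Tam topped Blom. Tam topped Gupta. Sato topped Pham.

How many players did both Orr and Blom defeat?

2

Orr beat: Gupta, Tam, Pham, Blom.
Blom beat: Gupta, Okoye, Pham, Silva.
Both beat: Gupta, Pham — 2.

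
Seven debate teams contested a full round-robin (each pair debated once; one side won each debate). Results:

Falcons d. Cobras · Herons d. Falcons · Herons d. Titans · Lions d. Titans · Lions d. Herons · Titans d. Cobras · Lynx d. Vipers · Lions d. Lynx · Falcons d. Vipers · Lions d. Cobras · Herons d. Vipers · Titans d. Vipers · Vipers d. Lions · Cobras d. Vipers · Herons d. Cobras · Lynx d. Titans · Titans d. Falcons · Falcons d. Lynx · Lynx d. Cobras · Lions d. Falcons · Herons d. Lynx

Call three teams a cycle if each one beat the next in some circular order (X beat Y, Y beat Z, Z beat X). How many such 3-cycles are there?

6

Win totals: Lynx 3, Vipers 1, Cobras 1, Herons 5, Falcons 3, Lions 5, Titans 3.
A team with w wins dominates both others in C(w,2) triples; summing gives 3 + 0 + 0 + 10 + 3 + 10 + 3 = 29 transitive triples.
Total triples C(7,3) = 35, so cyclic triples = 35 − 29 = 6.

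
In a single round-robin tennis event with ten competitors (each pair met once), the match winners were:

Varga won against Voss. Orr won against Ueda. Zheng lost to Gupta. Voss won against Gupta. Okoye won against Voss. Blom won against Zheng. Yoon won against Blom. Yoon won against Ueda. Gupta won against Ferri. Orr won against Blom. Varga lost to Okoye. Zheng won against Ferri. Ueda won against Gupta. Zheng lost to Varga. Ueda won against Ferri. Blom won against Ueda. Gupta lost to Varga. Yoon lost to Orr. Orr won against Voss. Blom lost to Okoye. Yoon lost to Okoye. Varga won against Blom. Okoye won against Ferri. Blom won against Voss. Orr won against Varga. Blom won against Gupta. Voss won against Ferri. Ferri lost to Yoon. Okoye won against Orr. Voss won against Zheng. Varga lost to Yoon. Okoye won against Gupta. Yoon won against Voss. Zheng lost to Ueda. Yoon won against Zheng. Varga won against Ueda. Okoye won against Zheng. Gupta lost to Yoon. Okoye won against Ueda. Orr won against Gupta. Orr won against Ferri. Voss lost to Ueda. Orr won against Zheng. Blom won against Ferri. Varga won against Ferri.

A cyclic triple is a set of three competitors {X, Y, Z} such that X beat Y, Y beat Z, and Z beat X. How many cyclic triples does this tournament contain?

0

Win totals: Zheng 1, Gupta 2, Orr 8, Voss 3, Ueda 4, Ferri 0, Okoye 9, Blom 5, Varga 6, Yoon 7.
A competitor with w wins dominates both others in C(w,2) triples; summing gives 0 + 1 + 28 + 3 + 6 + 0 + 36 + 10 + 15 + 21 = 120 transitive triples.
Total triples C(10,3) = 120, so cyclic triples = 120 − 120 = 0.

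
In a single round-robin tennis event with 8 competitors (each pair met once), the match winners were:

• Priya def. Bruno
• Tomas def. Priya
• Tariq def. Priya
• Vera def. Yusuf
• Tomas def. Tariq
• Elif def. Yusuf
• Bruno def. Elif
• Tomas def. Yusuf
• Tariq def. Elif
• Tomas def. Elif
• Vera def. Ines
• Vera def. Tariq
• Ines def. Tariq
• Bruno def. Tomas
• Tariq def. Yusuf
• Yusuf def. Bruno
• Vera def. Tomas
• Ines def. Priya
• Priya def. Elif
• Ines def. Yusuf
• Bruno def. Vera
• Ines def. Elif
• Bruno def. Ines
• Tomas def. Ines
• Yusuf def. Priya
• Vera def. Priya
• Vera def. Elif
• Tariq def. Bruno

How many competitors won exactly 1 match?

1

Win totals: Elif 1, Ines 4, Bruno 4, Yusuf 2, Priya 2, Vera 6, Tomas 5, Tariq 4.
Exactly 1: Elif — 1 competitor.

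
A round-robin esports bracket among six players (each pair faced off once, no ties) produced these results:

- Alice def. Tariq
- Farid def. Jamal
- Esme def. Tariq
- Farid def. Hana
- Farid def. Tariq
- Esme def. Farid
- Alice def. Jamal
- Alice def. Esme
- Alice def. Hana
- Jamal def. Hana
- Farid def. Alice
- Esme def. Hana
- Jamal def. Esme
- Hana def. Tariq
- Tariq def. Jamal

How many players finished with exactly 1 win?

Win totals: Tariq 1, Jamal 2, Alice 4, Hana 1, Esme 3, Farid 4.
Exactly 1: Tariq, Hana — 2 players.

2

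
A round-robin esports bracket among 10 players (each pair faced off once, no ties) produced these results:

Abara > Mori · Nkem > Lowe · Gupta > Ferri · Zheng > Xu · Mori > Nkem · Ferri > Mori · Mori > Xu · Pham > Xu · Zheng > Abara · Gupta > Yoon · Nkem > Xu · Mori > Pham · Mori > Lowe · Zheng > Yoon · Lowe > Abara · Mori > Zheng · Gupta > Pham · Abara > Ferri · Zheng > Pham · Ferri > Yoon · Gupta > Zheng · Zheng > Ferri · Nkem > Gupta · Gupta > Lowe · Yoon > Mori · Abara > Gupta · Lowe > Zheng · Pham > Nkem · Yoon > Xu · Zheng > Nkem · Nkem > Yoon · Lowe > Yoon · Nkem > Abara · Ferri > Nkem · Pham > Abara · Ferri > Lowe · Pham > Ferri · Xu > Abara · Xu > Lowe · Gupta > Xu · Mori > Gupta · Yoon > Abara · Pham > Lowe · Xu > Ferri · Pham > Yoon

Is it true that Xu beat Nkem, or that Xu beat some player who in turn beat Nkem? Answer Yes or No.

Xu did not beat Nkem directly.
Xu beat Abara, Ferri, Lowe. Of those, Ferri beat Nkem.

Yes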